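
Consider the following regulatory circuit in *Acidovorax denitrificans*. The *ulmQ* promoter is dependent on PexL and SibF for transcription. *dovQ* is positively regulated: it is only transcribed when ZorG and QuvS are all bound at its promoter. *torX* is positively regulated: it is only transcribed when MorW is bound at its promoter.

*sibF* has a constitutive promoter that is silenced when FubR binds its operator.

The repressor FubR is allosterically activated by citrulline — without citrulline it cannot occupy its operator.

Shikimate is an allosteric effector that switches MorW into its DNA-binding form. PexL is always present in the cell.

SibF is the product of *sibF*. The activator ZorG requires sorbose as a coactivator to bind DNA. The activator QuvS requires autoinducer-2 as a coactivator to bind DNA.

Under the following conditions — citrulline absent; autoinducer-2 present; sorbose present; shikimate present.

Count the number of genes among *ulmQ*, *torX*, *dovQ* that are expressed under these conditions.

3

PexL is produced constitutively and is active.
Citrulline is absent, so FubR is inactive.
With no repressor bound, *sibF* is transcribed.
So SibF is produced and active.
No repressor is bound and PexL and SibF are active, so *ulmQ* is transcribed.
→ *ulmQ* is ON.
Shikimate is present, so MorW is active.
No repressor is bound and MorW is active, so *torX* is transcribed.
→ *torX* is ON.
Sorbose is present, so ZorG is active.
Autoinducer-2 is present, so QuvS is active.
No repressor is bound and ZorG and QuvS are active, so *dovQ* is transcribed.
→ *dovQ* is ON.
3 of the 3 genes are transcribed.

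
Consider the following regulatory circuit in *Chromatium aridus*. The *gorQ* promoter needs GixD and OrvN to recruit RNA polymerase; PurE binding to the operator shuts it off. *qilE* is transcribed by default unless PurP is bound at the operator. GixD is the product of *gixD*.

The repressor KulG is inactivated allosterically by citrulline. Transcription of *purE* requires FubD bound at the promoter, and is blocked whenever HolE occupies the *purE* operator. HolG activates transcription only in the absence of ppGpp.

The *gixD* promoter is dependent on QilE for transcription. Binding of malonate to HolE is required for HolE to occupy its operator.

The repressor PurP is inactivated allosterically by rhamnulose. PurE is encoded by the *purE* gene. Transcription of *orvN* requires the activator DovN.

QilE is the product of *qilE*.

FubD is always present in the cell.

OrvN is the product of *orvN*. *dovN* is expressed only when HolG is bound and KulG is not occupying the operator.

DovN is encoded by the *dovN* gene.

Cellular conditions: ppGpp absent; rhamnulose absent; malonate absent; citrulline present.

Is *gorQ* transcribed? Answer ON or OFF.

OFF

Rhamnulose is absent, so PurP is active.
With repressor PurP bound, *qilE* is not transcribed.
So QilE is not produced.
Required activator QilE is absent, so *gixD* is not transcribed.
So GixD is not produced.
ppGpp is absent, so HolG is active.
Citrulline is present, so KulG is inactive.
No repressor is bound and HolG is active, so *dovN* is transcribed.
So DovN is produced and active.
No repressor is bound and DovN is active, so *orvN* is transcribed.
So OrvN is produced and active.
FubD is produced constitutively and is active.
Malonate is absent, so HolE is inactive.
No repressor is bound and FubD is active, so *purE* is transcribed.
So PurE is produced and active.
With repressor PurE bound, *gorQ* is not transcribed.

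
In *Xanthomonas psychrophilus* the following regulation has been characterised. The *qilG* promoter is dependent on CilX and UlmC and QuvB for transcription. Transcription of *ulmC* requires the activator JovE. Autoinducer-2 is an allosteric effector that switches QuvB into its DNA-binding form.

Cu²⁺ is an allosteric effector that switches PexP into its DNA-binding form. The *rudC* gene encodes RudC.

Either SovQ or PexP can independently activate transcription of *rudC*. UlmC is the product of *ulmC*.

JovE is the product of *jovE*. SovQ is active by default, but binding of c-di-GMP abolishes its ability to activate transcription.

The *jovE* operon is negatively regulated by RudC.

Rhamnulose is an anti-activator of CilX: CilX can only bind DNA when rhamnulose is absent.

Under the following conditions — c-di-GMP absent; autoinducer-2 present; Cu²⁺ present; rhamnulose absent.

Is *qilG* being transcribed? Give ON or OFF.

Rhamnulose is absent, so CilX is active.
c-di-GMP is absent, so SovQ is active.
Cu²⁺ is present, so PexP is active.
Activator SovQ is present, so *rudC* is transcribed.
So RudC is produced and active.
With repressor RudC bound, *jovE* is not transcribed.
So JovE is not produced.
Required activator JovE is absent, so *ulmC* is not transcribed.
So UlmC is not produced.
Autoinducer-2 is present, so QuvB is active.
Required activator UlmC is absent, so *qilG* is not transcribed.

OFF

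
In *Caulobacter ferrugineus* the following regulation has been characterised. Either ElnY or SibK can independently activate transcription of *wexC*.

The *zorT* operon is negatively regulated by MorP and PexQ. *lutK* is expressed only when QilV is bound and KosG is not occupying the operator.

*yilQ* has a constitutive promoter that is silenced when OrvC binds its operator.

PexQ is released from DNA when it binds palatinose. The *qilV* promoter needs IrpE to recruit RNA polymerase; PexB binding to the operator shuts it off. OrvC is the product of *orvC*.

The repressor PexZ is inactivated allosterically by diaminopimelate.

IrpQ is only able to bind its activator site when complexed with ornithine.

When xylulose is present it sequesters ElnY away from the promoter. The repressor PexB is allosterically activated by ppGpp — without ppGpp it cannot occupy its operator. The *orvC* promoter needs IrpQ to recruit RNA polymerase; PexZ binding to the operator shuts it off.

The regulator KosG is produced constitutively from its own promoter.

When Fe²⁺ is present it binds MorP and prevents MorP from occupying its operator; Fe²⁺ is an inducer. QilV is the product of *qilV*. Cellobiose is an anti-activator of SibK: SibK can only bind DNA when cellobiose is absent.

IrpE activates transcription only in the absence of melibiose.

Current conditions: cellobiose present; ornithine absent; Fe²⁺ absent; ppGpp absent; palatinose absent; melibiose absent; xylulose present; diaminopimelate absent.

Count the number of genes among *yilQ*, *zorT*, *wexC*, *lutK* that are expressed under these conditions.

1

Diaminopimelate is absent, so PexZ is active.
Ornithine is absent, so IrpQ is inactive.
With repressor PexZ bound, *orvC* is not transcribed.
So OrvC is not produced.
With no repressor bound, *yilQ* is transcribed.
→ *yilQ* is ON.
Fe²⁺ is absent, so MorP is active.
Palatinose is absent, so PexQ is active.
With repressor MorP bound, *zorT* is not transcribed.
→ *zorT* is OFF.
Xylulose is present, so ElnY is inactive.
Cellobiose is present, so SibK is inactive.
No activator is available at the *wexC* promoter, so *wexC* is not transcribed.
→ *wexC* is OFF.
KosG is produced constitutively and is active.
Melibiose is absent, so IrpE is active.
ppGpp is absent, so PexB is inactive.
No repressor is bound and IrpE is active, so *qilV* is transcribed.
So QilV is produced and active.
With repressor KosG bound, *lutK* is not transcribed.
→ *lutK* is OFF.
1 of the 4 genes is transcribed.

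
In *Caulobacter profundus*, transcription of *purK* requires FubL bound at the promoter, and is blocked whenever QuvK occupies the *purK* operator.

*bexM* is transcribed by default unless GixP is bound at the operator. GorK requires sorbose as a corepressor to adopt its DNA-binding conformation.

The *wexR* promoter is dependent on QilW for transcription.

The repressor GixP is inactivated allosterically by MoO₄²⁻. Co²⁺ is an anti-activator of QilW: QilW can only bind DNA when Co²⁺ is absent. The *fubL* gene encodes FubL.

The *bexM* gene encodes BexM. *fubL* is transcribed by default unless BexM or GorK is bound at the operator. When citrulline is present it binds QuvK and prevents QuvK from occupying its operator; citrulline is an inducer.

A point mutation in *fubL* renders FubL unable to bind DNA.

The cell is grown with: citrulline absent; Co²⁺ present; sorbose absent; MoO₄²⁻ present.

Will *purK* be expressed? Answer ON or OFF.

FubL is non-functional in this strain, so it has no effect.
Citrulline is absent, so QuvK is active.
With repressor QuvK bound, *purK* is not transcribed.

OFF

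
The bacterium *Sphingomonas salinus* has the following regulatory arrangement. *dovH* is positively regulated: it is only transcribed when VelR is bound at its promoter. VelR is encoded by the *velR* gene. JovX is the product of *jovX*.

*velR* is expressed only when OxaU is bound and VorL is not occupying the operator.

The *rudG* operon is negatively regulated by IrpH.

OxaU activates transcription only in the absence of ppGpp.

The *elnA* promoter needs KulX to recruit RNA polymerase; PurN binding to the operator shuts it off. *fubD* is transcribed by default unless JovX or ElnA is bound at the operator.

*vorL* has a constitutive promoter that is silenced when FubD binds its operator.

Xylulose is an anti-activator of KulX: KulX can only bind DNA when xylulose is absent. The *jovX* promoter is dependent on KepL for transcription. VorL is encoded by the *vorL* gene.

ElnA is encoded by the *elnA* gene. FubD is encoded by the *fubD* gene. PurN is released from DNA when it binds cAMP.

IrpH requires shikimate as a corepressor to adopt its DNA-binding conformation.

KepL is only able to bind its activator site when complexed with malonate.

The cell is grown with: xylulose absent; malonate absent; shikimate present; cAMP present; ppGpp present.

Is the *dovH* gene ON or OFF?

OFF

Malonate is absent, so KepL is inactive.
Required activator KepL is absent, so *jovX* is not transcribed.
So JovX is not produced.
Xylulose is absent, so KulX is active.
cAMP is present, so PurN is inactive.
No repressor is bound and KulX is active, so *elnA* is transcribed.
So ElnA is produced and active.
With repressor ElnA bound, *fubD* is not transcribed.
So FubD is not produced.
With no repressor bound, *vorL* is transcribed.
So VorL is produced and active.
ppGpp is present, so OxaU is inactive.
With repressor VorL bound, *velR* is not transcribed.
So VelR is not produced.
Required activator VelR is absent, so *dovH* is not transcribed.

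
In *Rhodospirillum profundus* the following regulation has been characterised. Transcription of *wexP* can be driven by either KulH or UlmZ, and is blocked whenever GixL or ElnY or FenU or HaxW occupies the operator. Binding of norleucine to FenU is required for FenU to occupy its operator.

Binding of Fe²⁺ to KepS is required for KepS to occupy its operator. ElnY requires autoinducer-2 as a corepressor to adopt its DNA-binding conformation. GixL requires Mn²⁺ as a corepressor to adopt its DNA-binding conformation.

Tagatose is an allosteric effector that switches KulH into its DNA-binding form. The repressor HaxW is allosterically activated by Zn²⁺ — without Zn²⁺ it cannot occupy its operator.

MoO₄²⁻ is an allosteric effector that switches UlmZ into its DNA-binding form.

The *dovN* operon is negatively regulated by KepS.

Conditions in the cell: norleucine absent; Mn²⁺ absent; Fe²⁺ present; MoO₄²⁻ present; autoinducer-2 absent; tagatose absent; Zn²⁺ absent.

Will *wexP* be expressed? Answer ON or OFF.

ON

Mn²⁺ is absent, so GixL is inactive.
Autoinducer-2 is absent, so ElnY is inactive.
Tagatose is absent, so KulH is inactive.
Norleucine is absent, so FenU is inactive.
Zn²⁺ is absent, so HaxW is inactive.
MoO₄²⁻ is present, so UlmZ is active.
Activator UlmZ is present, so *wexP* is transcribed.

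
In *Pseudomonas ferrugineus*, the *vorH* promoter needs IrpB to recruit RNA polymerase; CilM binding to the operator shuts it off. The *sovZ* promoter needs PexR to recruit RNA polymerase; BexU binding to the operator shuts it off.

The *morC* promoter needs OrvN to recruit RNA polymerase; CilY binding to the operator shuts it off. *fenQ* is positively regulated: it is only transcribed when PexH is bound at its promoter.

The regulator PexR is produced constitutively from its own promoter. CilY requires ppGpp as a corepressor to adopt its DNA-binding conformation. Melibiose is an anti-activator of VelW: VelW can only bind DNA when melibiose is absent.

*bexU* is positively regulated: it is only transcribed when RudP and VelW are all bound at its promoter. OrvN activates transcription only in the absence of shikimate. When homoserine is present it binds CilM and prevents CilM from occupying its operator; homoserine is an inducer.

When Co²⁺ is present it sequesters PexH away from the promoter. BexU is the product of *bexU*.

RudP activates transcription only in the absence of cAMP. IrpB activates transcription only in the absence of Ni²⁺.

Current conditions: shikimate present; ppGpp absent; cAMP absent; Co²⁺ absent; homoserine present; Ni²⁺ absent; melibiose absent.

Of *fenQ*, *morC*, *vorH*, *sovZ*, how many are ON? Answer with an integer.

Co²⁺ is absent, so PexH is active.
No repressor is bound and PexH is active, so *fenQ* is transcribed.
→ *fenQ* is ON.
ppGpp is absent, so CilY is inactive.
Shikimate is present, so OrvN is inactive.
Required activator OrvN is absent, so *morC* is not transcribed.
→ *morC* is OFF.
Homoserine is present, so CilM is inactive.
Ni²⁺ is absent, so IrpB is active.
No repressor is bound and IrpB is active, so *vorH* is transcribed.
→ *vorH* is ON.
PexR is produced constitutively and is active.
cAMP is absent, so RudP is active.
Melibiose is absent, so VelW is active.
No repressor is bound and RudP and VelW are active, so *bexU* is transcribed.
So BexU is produced and active.
With repressor BexU bound, *sovZ* is not transcribed.
→ *sovZ* is OFF.
2 of the 4 genes are transcribed.

2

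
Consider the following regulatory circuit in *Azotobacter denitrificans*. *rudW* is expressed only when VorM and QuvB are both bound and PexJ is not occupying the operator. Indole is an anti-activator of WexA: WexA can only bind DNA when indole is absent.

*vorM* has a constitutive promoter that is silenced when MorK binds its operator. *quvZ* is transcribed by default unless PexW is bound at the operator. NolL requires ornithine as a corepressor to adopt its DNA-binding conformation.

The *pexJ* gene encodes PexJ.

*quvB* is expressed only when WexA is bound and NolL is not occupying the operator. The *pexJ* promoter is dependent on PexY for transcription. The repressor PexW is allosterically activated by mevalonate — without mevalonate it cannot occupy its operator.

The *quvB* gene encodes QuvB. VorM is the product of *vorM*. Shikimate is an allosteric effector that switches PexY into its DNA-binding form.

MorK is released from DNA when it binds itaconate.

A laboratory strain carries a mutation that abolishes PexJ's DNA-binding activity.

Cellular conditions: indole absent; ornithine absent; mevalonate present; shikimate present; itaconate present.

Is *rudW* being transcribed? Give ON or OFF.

ON

Itaconate is present, so MorK is inactive.
With no repressor bound, *vorM* is transcribed.
So VorM is produced and active.
PexJ is non-functional in this strain, so it has no effect.
Ornithine is absent, so NolL is inactive.
Indole is absent, so WexA is active.
No repressor is bound and WexA is active, so *quvB* is transcribed.
So QuvB is produced and active.
No repressor is bound and VorM and QuvB are active, so *rudW* is transcribed.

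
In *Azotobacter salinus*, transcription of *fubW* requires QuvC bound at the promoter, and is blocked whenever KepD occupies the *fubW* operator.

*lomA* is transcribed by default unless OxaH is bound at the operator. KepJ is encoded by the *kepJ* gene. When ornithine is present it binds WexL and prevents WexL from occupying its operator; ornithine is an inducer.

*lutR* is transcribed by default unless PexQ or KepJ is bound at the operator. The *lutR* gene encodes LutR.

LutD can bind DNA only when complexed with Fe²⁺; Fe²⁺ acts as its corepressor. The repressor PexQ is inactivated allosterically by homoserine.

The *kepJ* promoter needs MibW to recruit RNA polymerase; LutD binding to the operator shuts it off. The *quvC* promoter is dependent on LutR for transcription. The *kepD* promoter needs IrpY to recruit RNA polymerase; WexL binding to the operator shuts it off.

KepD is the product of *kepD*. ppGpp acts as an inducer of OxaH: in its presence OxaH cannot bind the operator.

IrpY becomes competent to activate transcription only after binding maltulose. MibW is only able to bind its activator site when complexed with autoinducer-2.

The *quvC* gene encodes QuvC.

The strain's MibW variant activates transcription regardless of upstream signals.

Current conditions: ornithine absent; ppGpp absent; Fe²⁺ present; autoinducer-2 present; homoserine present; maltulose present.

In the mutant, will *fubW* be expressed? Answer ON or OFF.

Homoserine is present, so PexQ is inactive.
MibW is constitutively active in this strain.
Fe²⁺ is present, so LutD is active.
With repressor LutD bound, *kepJ* is not transcribed.
So KepJ is not produced.
With no repressor bound, *lutR* is transcribed.
So LutR is produced and active.
No repressor is bound and LutR is active, so *quvC* is transcribed.
So QuvC is produced and active.
Ornithine is absent, so WexL is active.
Maltulose is present, so IrpY is active.
With repressor WexL bound, *kepD* is not transcribed.
So KepD is not produced.
No repressor is bound and QuvC is active, so *fubW* is transcribed.

ON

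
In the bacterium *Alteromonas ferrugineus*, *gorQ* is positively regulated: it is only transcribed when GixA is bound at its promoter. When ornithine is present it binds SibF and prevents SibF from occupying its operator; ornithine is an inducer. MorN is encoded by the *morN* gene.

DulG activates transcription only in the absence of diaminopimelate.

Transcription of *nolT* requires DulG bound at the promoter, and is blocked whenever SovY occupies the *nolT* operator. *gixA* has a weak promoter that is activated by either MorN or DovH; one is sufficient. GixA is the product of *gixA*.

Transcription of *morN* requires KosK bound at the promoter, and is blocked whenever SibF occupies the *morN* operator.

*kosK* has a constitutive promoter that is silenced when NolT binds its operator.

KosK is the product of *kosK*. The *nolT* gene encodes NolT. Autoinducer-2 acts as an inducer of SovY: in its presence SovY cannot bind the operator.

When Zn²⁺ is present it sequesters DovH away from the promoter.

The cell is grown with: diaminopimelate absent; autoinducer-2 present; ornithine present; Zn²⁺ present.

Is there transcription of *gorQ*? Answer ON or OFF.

OFF

Autoinducer-2 is present, so SovY is inactive.
Diaminopimelate is absent, so DulG is active.
No repressor is bound and DulG is active, so *nolT* is transcribed.
So NolT is produced and active.
With repressor NolT bound, *kosK* is not transcribed.
So KosK is not produced.
Ornithine is present, so SibF is inactive.
Required activator KosK is absent, so *morN* is not transcribed.
So MorN is not produced.
Zn²⁺ is present, so DovH is inactive.
No activator is available at the *gixA* promoter, so *gixA* is not transcribed.
So GixA is not produced.
Required activator GixA is absent, so *gorQ* is not transcribed.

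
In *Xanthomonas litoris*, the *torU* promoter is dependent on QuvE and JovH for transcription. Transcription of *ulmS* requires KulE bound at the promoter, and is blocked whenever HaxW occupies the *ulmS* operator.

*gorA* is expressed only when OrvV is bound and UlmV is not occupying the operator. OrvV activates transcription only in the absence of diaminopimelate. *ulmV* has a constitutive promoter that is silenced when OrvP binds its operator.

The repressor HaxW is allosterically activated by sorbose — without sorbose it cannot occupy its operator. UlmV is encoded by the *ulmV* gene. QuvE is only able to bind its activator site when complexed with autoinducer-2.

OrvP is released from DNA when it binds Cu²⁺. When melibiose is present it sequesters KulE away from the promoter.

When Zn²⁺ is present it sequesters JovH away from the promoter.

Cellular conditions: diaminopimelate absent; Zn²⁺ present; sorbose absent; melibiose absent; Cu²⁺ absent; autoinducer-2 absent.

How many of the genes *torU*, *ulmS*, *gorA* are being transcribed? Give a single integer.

2

Autoinducer-2 is absent, so QuvE is inactive.
Zn²⁺ is present, so JovH is inactive.
Required activator QuvE is absent, so *torU* is not transcribed.
→ *torU* is OFF.
Melibiose is absent, so KulE is active.
Sorbose is absent, so HaxW is inactive.
No repressor is bound and KulE is active, so *ulmS* is transcribed.
→ *ulmS* is ON.
Cu²⁺ is absent, so OrvP is active.
With repressor OrvP bound, *ulmV* is not transcribed.
So UlmV is not produced.
Diaminopimelate is absent, so OrvV is active.
No repressor is bound and OrvV is active, so *gorA* is transcribed.
→ *gorA* is ON.
2 of the 3 genes are transcribed.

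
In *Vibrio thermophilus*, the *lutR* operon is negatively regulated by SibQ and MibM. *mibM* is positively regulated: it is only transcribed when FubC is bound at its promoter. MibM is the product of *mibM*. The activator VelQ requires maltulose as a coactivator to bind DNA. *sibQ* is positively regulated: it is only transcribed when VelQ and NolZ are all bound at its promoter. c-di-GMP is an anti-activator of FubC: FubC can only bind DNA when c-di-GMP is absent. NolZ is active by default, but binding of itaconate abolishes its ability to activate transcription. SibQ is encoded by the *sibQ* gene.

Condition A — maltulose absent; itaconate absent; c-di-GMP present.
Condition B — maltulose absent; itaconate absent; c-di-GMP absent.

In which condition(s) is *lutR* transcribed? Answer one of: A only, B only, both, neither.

Condition A:
Maltulose is absent, so VelQ is inactive.
Itaconate is absent, so NolZ is active.
Required activator VelQ is absent, so *sibQ* is not transcribed.
So SibQ is not produced.
c-di-GMP is present, so FubC is inactive.
Required activator FubC is absent, so *mibM* is not transcribed.
So MibM is not produced.
With no repressor bound, *lutR* is transcribed.
→ *lutR* is ON in A.
Condition B:
Maltulose is absent, so VelQ is inactive.
Itaconate is absent, so NolZ is active.
Required activator VelQ is absent, so *sibQ* is not transcribed.
So SibQ is not produced.
c-di-GMP is absent, so FubC is active.
No repressor is bound and FubC is active, so *mibM* is transcribed.
So MibM is produced and active.
With repressor MibM bound, *lutR* is not transcribed.
→ *lutR* is OFF in B.

A only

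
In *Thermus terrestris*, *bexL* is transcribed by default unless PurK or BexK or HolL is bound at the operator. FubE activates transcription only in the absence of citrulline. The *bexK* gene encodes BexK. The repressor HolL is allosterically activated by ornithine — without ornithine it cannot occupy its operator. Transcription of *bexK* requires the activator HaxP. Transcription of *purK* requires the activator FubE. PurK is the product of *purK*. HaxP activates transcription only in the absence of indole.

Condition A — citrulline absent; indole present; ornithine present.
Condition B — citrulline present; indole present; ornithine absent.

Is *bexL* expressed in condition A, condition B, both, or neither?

B only

Condition A:
Citrulline is absent, so FubE is active.
No repressor is bound and FubE is active, so *purK* is transcribed.
So PurK is produced and active.
Indole is present, so HaxP is inactive.
Required activator HaxP is absent, so *bexK* is not transcribed.
So BexK is not produced.
Ornithine is present, so HolL is active.
With repressor PurK bound, *bexL* is not transcribed.
→ *bexL* is OFF in A.
Condition B:
Citrulline is present, so FubE is inactive.
Required activator FubE is absent, so *purK* is not transcribed.
So PurK is not produced.
Indole is present, so HaxP is inactive.
Required activator HaxP is absent, so *bexK* is not transcribed.
So BexK is not produced.
Ornithine is absent, so HolL is inactive.
With no repressor bound, *bexL* is transcribed.
→ *bexL* is ON in B.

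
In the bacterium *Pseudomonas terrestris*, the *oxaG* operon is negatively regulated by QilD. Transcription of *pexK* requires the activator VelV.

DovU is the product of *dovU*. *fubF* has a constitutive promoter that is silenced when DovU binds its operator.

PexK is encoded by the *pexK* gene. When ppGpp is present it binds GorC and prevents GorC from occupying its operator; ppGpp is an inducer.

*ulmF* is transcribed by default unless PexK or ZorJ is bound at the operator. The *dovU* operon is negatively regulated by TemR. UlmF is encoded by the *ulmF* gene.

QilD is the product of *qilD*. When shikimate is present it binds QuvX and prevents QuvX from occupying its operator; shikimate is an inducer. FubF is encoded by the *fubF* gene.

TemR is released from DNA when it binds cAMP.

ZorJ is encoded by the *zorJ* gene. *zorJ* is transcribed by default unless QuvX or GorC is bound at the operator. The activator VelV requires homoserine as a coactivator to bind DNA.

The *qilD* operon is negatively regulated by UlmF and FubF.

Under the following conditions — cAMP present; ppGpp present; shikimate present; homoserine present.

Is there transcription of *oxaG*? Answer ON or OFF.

OFF

Homoserine is present, so VelV is active.
No repressor is bound and VelV is active, so *pexK* is transcribed.
So PexK is produced and active.
Shikimate is present, so QuvX is inactive.
ppGpp is present, so GorC is inactive.
With no repressor bound, *zorJ* is transcribed.
So ZorJ is produced and active.
With repressor PexK bound, *ulmF* is not transcribed.
So UlmF is not produced.
cAMP is present, so TemR is inactive.
With no repressor bound, *dovU* is transcribed.
So DovU is produced and active.
With repressor DovU bound, *fubF* is not transcribed.
So FubF is not produced.
With no repressor bound, *qilD* is transcribed.
So QilD is produced and active.
With repressor QilD bound, *oxaG* is not transcribed.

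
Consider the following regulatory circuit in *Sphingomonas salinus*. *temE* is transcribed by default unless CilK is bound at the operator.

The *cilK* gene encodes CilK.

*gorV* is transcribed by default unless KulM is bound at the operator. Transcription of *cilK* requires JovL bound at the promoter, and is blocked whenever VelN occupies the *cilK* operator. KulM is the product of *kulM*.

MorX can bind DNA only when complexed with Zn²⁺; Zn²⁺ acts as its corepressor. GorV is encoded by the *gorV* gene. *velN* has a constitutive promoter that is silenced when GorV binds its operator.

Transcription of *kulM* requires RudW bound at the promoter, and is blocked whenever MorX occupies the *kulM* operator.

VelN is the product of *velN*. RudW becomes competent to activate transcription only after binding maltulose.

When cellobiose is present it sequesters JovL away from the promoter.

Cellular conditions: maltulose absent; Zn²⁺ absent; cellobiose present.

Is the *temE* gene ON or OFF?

ON

Maltulose is absent, so RudW is inactive.
Zn²⁺ is absent, so MorX is inactive.
Required activator RudW is absent, so *kulM* is not transcribed.
So KulM is not produced.
With no repressor bound, *gorV* is transcribed.
So GorV is produced and active.
With repressor GorV bound, *velN* is not transcribed.
So VelN is not produced.
Cellobiose is present, so JovL is inactive.
Required activator JovL is absent, so *cilK* is not transcribed.
So CilK is not produced.
With no repressor bound, *temE* is transcribed.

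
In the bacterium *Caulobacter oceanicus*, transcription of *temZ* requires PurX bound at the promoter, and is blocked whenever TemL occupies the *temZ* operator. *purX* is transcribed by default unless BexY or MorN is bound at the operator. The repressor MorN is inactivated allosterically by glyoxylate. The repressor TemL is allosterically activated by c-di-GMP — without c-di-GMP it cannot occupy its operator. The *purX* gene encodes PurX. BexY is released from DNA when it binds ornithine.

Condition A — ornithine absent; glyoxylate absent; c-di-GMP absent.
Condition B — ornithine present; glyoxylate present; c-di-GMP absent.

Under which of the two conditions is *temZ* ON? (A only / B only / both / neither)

B only

Condition A:
Ornithine is absent, so BexY is active.
Glyoxylate is absent, so MorN is active.
With repressor BexY bound, *purX* is not transcribed.
So PurX is not produced.
c-di-GMP is absent, so TemL is inactive.
Required activator PurX is absent, so *temZ* is not transcribed.
→ *temZ* is OFF in A.
Condition B:
Ornithine is present, so BexY is inactive.
Glyoxylate is present, so MorN is inactive.
With no repressor bound, *purX* is transcribed.
So PurX is produced and active.
c-di-GMP is absent, so TemL is inactive.
No repressor is bound and PurX is active, so *temZ* is transcribed.
→ *temZ* is ON in B.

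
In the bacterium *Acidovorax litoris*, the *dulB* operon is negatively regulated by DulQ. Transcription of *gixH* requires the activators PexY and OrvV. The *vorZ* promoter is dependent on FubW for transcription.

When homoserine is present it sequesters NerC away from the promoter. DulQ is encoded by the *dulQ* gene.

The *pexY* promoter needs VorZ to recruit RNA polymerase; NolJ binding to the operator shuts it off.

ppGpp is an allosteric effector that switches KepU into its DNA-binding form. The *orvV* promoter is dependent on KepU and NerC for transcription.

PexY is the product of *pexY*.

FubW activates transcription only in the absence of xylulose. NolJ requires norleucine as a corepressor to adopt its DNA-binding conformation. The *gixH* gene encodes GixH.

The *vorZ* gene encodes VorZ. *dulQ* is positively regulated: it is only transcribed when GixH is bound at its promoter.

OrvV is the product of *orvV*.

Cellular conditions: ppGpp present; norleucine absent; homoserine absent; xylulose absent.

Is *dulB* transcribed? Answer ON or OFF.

OFF

Xylulose is absent, so FubW is active.
No repressor is bound and FubW is active, so *vorZ* is transcribed.
So VorZ is produced and active.
Norleucine is absent, so NolJ is inactive.
No repressor is bound and VorZ is active, so *pexY* is transcribed.
So PexY is produced and active.
ppGpp is present, so KepU is active.
Homoserine is absent, so NerC is active.
No repressor is bound and KepU and NerC are active, so *orvV* is transcribed.
So OrvV is produced and active.
No repressor is bound and PexY and OrvV are active, so *gixH* is transcribed.
So GixH is produced and active.
No repressor is bound and GixH is active, so *dulQ* is transcribed.
So DulQ is produced and active.
With repressor DulQ bound, *dulB* is not transcribed.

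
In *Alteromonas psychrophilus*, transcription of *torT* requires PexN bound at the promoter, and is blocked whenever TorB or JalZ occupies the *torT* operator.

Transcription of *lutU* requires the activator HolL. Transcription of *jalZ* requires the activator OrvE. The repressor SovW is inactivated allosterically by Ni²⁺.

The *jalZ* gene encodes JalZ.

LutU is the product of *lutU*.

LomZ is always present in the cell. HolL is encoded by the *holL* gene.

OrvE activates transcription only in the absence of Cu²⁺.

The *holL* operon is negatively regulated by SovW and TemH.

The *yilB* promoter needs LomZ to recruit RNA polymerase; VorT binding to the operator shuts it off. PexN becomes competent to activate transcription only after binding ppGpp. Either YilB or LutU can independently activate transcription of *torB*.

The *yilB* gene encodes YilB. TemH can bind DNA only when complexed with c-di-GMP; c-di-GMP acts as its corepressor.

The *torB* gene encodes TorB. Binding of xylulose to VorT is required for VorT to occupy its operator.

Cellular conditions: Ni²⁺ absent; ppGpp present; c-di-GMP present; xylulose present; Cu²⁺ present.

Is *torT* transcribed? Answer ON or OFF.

ON

LomZ is produced constitutively and is active.
Xylulose is present, so VorT is active.
With repressor VorT bound, *yilB* is not transcribed.
So YilB is not produced.
Ni²⁺ is absent, so SovW is active.
c-di-GMP is present, so TemH is active.
With repressor SovW bound, *holL* is not transcribed.
So HolL is not produced.
Required activator HolL is absent, so *lutU* is not transcribed.
So LutU is not produced.
No activator is available at the *torB* promoter, so *torB* is not transcribed.
So TorB is not produced.
Cu²⁺ is present, so OrvE is inactive.
Required activator OrvE is absent, so *jalZ* is not transcribed.
So JalZ is not produced.
ppGpp is present, so PexN is active.
No repressor is bound and PexN is active, so *torT* is transcribed.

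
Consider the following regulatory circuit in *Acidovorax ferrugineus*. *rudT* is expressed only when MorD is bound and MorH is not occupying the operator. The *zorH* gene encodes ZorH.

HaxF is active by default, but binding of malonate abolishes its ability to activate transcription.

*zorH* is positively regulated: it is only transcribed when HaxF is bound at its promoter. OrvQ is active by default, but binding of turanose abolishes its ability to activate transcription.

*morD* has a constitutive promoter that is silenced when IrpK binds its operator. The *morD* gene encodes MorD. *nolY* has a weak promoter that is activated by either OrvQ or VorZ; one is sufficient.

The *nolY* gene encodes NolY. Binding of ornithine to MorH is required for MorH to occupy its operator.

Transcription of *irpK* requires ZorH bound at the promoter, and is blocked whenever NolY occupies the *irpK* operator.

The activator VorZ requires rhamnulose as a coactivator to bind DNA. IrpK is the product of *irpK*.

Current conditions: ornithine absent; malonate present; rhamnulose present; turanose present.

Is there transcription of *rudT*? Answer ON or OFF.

Ornithine is absent, so MorH is inactive.
Malonate is present, so HaxF is inactive.
Required activator HaxF is absent, so *zorH* is not transcribed.
So ZorH is not produced.
Turanose is present, so OrvQ is inactive.
Rhamnulose is present, so VorZ is active.
Activator VorZ is present, so *nolY* is transcribed.
So NolY is produced and active.
With repressor NolY bound, *irpK* is not transcribed.
So IrpK is not produced.
With no repressor bound, *morD* is transcribed.
So MorD is produced and active.
No repressor is bound and MorD is active, so *rudT* is transcribed.

ON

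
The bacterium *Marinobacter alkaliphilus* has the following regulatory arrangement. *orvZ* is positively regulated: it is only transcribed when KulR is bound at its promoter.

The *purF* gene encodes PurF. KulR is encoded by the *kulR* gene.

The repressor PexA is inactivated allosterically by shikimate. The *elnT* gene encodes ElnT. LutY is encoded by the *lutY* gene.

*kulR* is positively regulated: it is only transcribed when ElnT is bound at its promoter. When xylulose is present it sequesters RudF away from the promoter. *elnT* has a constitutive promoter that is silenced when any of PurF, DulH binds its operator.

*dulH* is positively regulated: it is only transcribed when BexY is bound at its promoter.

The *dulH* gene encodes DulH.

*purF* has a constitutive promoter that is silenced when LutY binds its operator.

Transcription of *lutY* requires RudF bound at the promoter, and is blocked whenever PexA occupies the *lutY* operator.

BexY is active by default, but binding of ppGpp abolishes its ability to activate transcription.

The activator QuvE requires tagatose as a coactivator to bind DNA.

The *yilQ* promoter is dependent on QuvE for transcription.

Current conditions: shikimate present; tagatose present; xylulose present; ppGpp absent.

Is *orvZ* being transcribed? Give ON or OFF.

Shikimate is present, so PexA is inactive.
Xylulose is present, so RudF is inactive.
Required activator RudF is absent, so *lutY* is not transcribed.
So LutY is not produced.
With no repressor bound, *purF* is transcribed.
So PurF is produced and active.
ppGpp is absent, so BexY is active.
No repressor is bound and BexY is active, so *dulH* is transcribed.
So DulH is produced and active.
With repressor PurF bound, *elnT* is not transcribed.
So ElnT is not produced.
Required activator ElnT is absent, so *kulR* is not transcribed.
So KulR is not produced.
Required activator KulR is absent, so *orvZ* is not transcribed.

OFF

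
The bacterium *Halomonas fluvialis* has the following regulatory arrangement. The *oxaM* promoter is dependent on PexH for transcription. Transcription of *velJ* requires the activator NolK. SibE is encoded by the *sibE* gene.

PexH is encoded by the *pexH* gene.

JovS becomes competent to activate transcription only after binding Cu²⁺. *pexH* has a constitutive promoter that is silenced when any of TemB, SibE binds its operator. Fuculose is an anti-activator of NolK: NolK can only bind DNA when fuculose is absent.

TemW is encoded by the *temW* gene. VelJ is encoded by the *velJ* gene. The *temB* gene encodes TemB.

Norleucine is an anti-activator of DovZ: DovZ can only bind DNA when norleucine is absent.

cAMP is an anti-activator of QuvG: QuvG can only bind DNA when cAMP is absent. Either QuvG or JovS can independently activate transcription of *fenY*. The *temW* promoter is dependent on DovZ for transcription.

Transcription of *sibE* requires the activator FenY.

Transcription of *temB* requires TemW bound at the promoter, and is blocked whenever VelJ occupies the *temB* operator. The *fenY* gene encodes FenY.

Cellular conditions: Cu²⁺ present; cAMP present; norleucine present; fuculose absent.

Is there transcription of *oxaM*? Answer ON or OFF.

OFF

Norleucine is present, so DovZ is inactive.
Required activator DovZ is absent, so *temW* is not transcribed.
So TemW is not produced.
Fuculose is absent, so NolK is active.
No repressor is bound and NolK is active, so *velJ* is transcribed.
So VelJ is produced and active.
With repressor VelJ bound, *temB* is not transcribed.
So TemB is not produced.
cAMP is present, so QuvG is inactive.
Cu²⁺ is present, so JovS is active.
Activator JovS is present, so *fenY* is transcribed.
So FenY is produced and active.
No repressor is bound and FenY is active, so *sibE* is transcribed.
So SibE is produced and active.
With repressor SibE bound, *pexH* is not transcribed.
So PexH is not produced.
Required activator PexH is absent, so *oxaM* is not transcribed.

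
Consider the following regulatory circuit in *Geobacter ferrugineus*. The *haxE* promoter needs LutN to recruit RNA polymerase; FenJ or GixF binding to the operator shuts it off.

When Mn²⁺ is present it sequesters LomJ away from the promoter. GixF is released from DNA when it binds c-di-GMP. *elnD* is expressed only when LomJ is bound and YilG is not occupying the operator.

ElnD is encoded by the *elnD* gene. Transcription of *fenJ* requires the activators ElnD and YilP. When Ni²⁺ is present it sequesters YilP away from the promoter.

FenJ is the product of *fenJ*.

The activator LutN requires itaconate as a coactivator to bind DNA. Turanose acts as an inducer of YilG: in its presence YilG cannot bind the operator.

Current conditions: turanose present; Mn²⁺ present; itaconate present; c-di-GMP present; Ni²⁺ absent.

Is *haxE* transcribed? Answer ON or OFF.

Mn²⁺ is present, so LomJ is inactive.
Turanose is present, so YilG is inactive.
Required activator LomJ is absent, so *elnD* is not transcribed.
So ElnD is not produced.
Ni²⁺ is absent, so YilP is active.
Required activator ElnD is absent, so *fenJ* is not transcribed.
So FenJ is not produced.
c-di-GMP is present, so GixF is inactive.
Itaconate is present, so LutN is active.
No repressor is bound and LutN is active, so *haxE* is transcribed.

ON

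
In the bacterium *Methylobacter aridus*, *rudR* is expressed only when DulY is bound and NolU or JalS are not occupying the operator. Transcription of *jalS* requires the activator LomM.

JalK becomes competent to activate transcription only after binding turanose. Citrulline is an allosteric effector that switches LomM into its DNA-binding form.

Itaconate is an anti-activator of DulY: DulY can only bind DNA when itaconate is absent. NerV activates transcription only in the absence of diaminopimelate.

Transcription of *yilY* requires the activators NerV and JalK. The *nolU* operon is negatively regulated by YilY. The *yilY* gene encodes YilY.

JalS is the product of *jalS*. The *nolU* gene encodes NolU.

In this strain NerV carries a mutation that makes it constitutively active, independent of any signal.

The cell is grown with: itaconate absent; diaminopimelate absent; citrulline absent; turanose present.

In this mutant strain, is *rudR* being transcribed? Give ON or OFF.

NerV is constitutively active in this strain.
Turanose is present, so JalK is active.
No repressor is bound and NerV and JalK are active, so *yilY* is transcribed.
So YilY is produced and active.
With repressor YilY bound, *nolU* is not transcribed.
So NolU is not produced.
Citrulline is absent, so LomM is inactive.
Required activator LomM is absent, so *jalS* is not transcribed.
So JalS is not produced.
Itaconate is absent, so DulY is active.
No repressor is bound and DulY is active, so *rudR* is transcribed.

ON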